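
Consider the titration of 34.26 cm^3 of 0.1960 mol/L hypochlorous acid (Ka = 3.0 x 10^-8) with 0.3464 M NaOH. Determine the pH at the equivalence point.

10.31

n(HClO) = 0.1960 x 0.03426 = 0.006715 mol; V(NaOH) at equivalence = 0.006715/0.3464 = 0.01938 L.
At equivalence all the acid is converted to ClO-; total volume = 0.03426 + 0.01938 = 0.05364 L, so [ClO-] = 0.006715/0.05364 = 0.1252 M.
Kb = Kw/Ka = 1.0e-14 / 3.0 x 10^-8 = 3.33e-7.
[OH^-] = sqrt(Kb x [ClO-]) = sqrt(3.33e-7 x 0.1252) = 0.000204 M.
pOH = 3.69, so pH = 14.00 - 3.69 = 10.31.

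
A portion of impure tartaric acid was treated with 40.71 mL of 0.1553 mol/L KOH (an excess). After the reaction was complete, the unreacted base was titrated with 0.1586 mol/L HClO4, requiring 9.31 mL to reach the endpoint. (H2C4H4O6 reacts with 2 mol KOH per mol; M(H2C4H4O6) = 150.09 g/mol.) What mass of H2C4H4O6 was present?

0.364 g

Total n(KOH) added = 0.1553 x 0.04071 = 0.006322 mol.
n(HClO4) used = 0.1586 x 0.009310 = 0.001477 mol, which equals the excess n(KOH).
So n(KOH) consumed by the sample = 0.006322 - 0.001477 = 0.004846 mol.
n(H2C4H4O6) = 0.004846 / 2 = 0.002423 mol.
mass = 0.002423 mol x 150.09 g/mol = 0.364 g.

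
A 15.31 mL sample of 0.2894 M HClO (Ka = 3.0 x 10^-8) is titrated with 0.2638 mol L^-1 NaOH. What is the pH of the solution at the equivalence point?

10.33

n(HClO) = 0.2894 x 0.01531 = 0.004431 mol; V(NaOH) at equivalence = 0.004431/0.2638 = 0.01680 L.
At equivalence all the acid is converted to ClO-; total volume = 0.01531 + 0.01680 = 0.03211 L, so [ClO-] = 0.004431/0.03211 = 0.1380 M.
Kb = Kw/Ka = 1.0e-14 / 3.0 x 10^-8 = 3.33e-7.
[OH^-] = sqrt(Kb x [ClO-]) = sqrt(3.33e-7 x 0.1380) = 0.000214 M.
pOH = 3.67, so pH = 14.00 - 3.67 = 10.33.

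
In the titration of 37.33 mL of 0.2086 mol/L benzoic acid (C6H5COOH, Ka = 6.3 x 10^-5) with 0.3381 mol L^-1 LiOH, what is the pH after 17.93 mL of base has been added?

Initial n(C6H5COOH) = 0.2086 x 0.03733 = 0.007787 mol.
n(LiOH) added = 0.3381 x 0.01793 = 0.006062 mol, converting that many moles of C6H5COOH to C6H5COO-.
Remaining n(C6H5COOH) = 0.001725 mol; n(C6H5COO-) = 0.006062 mol.
By Henderson-Hasselbalch, pH = pKa + log([A^-]/[HA]) = 4.20 + log(0.006062/0.001725) = 4.20 + (+0.55) = 4.75.

4.75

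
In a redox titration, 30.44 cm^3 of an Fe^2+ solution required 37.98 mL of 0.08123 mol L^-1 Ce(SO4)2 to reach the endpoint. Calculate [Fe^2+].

0.101 M

n(Ce(SO4)2) = 0.08123 x 0.03798 = 0.003085 mol.
From the balanced equation, 1 mol Ce(SO4)2 reacts with 1 mol Fe^2+, so n(Fe^2+) = 0.003085 x 1/1 = 0.003085 mol.
[Fe^2+] = 0.003085 / 0.03044 L = 0.101 M.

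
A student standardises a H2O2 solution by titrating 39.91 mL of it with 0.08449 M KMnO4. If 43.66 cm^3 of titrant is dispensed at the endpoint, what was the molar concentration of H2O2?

n(KMnO4) = 0.08449 x 0.04366 = 0.003689 mol.
From the balanced equation, 2 mol KMnO4 reacts with 5 mol H2O2, so n(H2O2) = 0.003689 x 5/2 = 0.009222 mol.
[H2O2] = 0.009222 / 0.03991 L = 0.231 M.

0.231 M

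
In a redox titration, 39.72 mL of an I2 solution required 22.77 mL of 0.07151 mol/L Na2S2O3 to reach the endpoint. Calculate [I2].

n(Na2S2O3) = 0.07151 x 0.02277 = 0.001628 mol.
From the balanced equation, 2 mol Na2S2O3 reacts with 1 mol I2, so n(I2) = 0.001628 x 1/2 = 0.0008141 mol.
[I2] = 0.0008141 / 0.03972 L = 0.0205 M.

0.0205 M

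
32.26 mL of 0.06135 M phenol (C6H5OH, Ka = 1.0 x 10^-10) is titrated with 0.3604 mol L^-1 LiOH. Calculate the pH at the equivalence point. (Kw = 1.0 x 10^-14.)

11.36

n(C6H5OH) = 0.06135 x 0.03226 = 0.001979 mol; V(LiOH) at equivalence = 0.001979/0.3604 = 0.005492 L.
At equivalence all the acid is converted to C6H5O-; total volume = 0.03226 + 0.005492 = 0.03775 L, so [C6H5O-] = 0.001979/0.03775 = 0.05243 M.
Kb = Kw/Ka = 1.0e-14 / 1.0 x 10^-10 = 0.000100.
[OH^-] = sqrt(Kb x [C6H5O-]) = sqrt(0.000100 x 0.05243) = 0.00229 M.
pOH = 2.64, so pH = 14.00 - 2.64 = 11.36.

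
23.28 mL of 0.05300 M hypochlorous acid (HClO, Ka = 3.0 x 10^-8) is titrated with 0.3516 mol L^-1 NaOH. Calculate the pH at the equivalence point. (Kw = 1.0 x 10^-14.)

10.09

n(HClO) = 0.05300 x 0.02328 = 0.001234 mol; V(NaOH) at equivalence = 0.001234/0.3516 = 0.003509 L.
At equivalence all the acid is converted to ClO-; total volume = 0.02328 + 0.003509 = 0.02679 L, so [ClO-] = 0.001234/0.02679 = 0.04606 M.
Kb = Kw/Ka = 1.0e-14 / 3.0 x 10^-8 = 3.33e-7.
[OH^-] = sqrt(Kb x [ClO-]) = sqrt(3.33e-7 x 0.04606) = 0.000124 M.
pOH = 3.91, so pH = 14.00 - 3.91 = 10.09.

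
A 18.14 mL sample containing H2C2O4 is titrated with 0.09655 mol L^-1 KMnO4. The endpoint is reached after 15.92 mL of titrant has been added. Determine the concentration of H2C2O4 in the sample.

0.212 M

n(KMnO4) = 0.09655 x 0.01592 = 0.001537 mol.
From the balanced equation, 2 mol KMnO4 reacts with 5 mol H2C2O4, so n(H2C2O4) = 0.001537 x 5/2 = 0.003843 mol.
[H2C2O4] = 0.003843 / 0.01814 L = 0.212 M.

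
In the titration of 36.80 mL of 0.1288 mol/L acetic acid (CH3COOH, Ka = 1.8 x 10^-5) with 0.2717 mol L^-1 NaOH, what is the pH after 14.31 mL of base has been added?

5.40

Initial n(CH3COOH) = 0.1288 x 0.03680 = 0.004740 mol.
n(NaOH) added = 0.2717 x 0.01431 = 0.003888 mol, converting that many moles of CH3COOH to CH3COO-.
Remaining n(CH3COOH) = 0.0008518 mol; n(CH3COO-) = 0.003888 mol.
By Henderson-Hasselbalch, pH = pKa + log([A^-]/[HA]) = 4.74 + log(0.003888/0.0008518) = 4.74 + (+0.66) = 5.40.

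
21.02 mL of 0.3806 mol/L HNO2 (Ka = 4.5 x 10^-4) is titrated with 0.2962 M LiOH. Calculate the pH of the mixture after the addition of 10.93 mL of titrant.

3.18

Initial n(HNO2) = 0.3806 x 0.02102 = 0.008000 mol.
n(LiOH) added = 0.2962 x 0.01093 = 0.003237 mol, converting that many moles of HNO2 to NO2-.
Remaining n(HNO2) = 0.004763 mol; n(NO2-) = 0.003237 mol.
By Henderson-Hasselbalch, pH = pKa + log([A^-]/[HA]) = 3.35 + log(0.003237/0.004763) = 3.35 + (-0.17) = 3.18.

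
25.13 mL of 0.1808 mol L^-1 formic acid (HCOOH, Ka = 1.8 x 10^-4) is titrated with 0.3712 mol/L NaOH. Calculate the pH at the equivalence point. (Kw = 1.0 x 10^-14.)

8.41

n(HCOOH) = 0.1808 x 0.02513 = 0.004544 mol; V(NaOH) at equivalence = 0.004544/0.3712 = 0.01224 L.
At equivalence all the acid is converted to HCOO-; total volume = 0.02513 + 0.01224 = 0.03737 L, so [HCOO-] = 0.004544/0.03737 = 0.1216 M.
Kb = Kw/Ka = 1.0e-14 / 1.8 x 10^-4 = 5.56e-11.
[OH^-] = sqrt(Kb x [HCOO-]) = sqrt(5.56e-11 x 0.1216) = 2.60e-6 M.
pOH = 5.59, so pH = 14.00 - 5.59 = 8.41.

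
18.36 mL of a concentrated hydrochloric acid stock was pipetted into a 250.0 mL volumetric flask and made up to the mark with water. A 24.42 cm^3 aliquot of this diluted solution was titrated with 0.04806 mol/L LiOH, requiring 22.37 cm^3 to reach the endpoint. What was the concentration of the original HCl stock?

0.599 M

n(LiOH) = 0.04806 x 0.02237 = 0.001075 mol.
n(HCl) in the aliquot = 0.001075 mol.
[diluted HCl] = 0.001075 / 0.02442 = 0.04403 M.
Dilution factor = 250.0/18.36 = 13.62, so [stock] = 0.04403 x 13.62 = 0.599 M.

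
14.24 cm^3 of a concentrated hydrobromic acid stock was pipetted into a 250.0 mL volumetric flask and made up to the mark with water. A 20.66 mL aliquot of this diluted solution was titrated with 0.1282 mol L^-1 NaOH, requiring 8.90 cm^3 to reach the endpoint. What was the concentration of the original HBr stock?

0.970 M

n(NaOH) = 0.1282 x 0.008900 = 0.001141 mol.
n(HBr) in the aliquot = 0.001141 mol.
[diluted HBr] = 0.001141 / 0.02066 = 0.05523 M.
Dilution factor = 250.0/14.24 = 17.56, so [stock] = 0.05523 x 17.56 = 0.970 M.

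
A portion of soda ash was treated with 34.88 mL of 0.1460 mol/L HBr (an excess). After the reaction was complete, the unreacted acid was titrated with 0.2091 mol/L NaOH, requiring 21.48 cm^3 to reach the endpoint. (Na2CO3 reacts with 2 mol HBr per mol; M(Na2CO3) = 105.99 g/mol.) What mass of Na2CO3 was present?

0.0319 g

Total n(HBr) added = 0.1460 x 0.03488 = 0.005092 mol.
n(NaOH) used = 0.2091 x 0.02148 = 0.004491 mol, which equals the excess n(HBr).
So n(HBr) consumed by the sample = 0.005092 - 0.004491 = 0.0006010 mol.
n(Na2CO3) = 0.0006010 / 2 = 0.0003005 mol.
mass = 0.0003005 mol x 105.99 g/mol = 0.0319 g.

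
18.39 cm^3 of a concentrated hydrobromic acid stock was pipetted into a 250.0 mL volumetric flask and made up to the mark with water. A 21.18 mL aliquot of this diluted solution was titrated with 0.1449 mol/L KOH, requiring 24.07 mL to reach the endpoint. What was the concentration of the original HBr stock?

2.24 M

n(KOH) = 0.1449 x 0.02407 = 0.003488 mol.
n(HBr) in the aliquot = 0.003488 mol.
[diluted HBr] = 0.003488 / 0.02118 = 0.1647 M.
Dilution factor = 250.0/18.39 = 13.59, so [stock] = 0.1647 x 13.59 = 2.24 M.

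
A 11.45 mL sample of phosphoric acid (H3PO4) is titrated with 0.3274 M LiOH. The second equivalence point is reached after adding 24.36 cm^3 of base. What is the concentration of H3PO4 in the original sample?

n(LiOH) = 0.3274 x 0.02436 = 0.007975 mol.
At the second equivalence point, 2 mol OH^- react per mol H3PO4, so n(H3PO4) = 0.007975 / 2 = 0.003988 mol.
[H3PO4] = 0.003988 / 0.01145 L = 0.348 M.

0.348 M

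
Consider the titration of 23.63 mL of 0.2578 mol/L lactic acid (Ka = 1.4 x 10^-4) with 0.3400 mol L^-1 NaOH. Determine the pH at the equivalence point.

n(HC3H5O3) = 0.2578 x 0.02363 = 0.006092 mol; V(NaOH) at equivalence = 0.006092/0.3400 = 0.01792 L.
At equivalence all the acid is converted to C3H5O3-; total volume = 0.02363 + 0.01792 = 0.04155 L, so [C3H5O3-] = 0.006092/0.04155 = 0.1466 M.
Kb = Kw/Ka = 1.0e-14 / 1.4 x 10^-4 = 7.14e-11.
[OH^-] = sqrt(Kb x [C3H5O3-]) = sqrt(7.14e-11 x 0.1466) = 3.24e-6 M.
pOH = 5.49, so pH = 14.00 - 5.49 = 8.51.

8.51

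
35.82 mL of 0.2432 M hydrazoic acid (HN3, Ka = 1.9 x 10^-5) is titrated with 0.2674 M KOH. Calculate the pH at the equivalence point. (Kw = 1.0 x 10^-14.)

8.91

n(HN3) = 0.2432 x 0.03582 = 0.008711 mol; V(KOH) at equivalence = 0.008711/0.2674 = 0.03258 L.
At equivalence all the acid is converted to N3-; total volume = 0.03582 + 0.03258 = 0.06840 L, so [N3-] = 0.008711/0.06840 = 0.1274 M.
Kb = Kw/Ka = 1.0e-14 / 1.9 x 10^-5 = 5.26e-10.
[OH^-] = sqrt(Kb x [N3-]) = sqrt(5.26e-10 x 0.1274) = 8.19e-6 M.
pOH = 5.09, so pH = 14.00 - 5.09 = 8.91.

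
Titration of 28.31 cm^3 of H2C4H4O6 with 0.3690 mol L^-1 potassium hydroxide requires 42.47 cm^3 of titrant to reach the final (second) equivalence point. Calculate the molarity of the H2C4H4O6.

n(KOH) = 0.3690 x 0.04247 = 0.01567 mol.
At the final (second) equivalence point, 2 mol OH^- react per mol H2C4H4O6, so n(H2C4H4O6) = 0.01567 / 2 = 0.007836 mol.
[H2C4H4O6] = 0.007836 / 0.02831 L = 0.277 M.

0.277 M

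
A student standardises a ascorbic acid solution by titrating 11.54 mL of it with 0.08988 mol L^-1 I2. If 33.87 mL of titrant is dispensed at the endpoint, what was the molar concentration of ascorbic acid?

0.264 M

n(I2) = 0.08988 x 0.03387 = 0.003044 mol.
From the balanced equation, 1 mol I2 reacts with 1 mol ascorbic acid, so n(ascorbic acid) = 0.003044 x 1/1 = 0.003044 mol.
[ascorbic acid] = 0.003044 / 0.01154 L = 0.264 M.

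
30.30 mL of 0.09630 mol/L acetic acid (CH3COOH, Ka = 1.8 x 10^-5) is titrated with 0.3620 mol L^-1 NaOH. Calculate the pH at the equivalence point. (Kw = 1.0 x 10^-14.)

8.81

n(CH3COOH) = 0.09630 x 0.03030 = 0.002918 mol; V(NaOH) at equivalence = 0.002918/0.3620 = 0.008060 L.
At equivalence all the acid is converted to CH3COO-; total volume = 0.03030 + 0.008060 = 0.03836 L, so [CH3COO-] = 0.002918/0.03836 = 0.07607 M.
Kb = Kw/Ka = 1.0e-14 / 1.8 x 10^-5 = 5.56e-10.
[OH^-] = sqrt(Kb x [CH3COO-]) = sqrt(5.56e-10 x 0.07607) = 6.50e-6 M.
pOH = 5.19, so pH = 14.00 - 5.19 = 8.81.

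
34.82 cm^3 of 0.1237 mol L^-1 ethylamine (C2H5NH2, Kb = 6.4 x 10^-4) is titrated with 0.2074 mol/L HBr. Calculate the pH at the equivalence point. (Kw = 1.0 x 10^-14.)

5.96

n(C2H5NH2) = 0.1237 x 0.03482 = 0.004307 mol; V(HBr) at equivalence = 0.004307/0.2074 = 0.02077 L.
At equivalence the base is fully converted to C2H5NH3+; total volume = 0.05559 L, so [C2H5NH3+] = 0.004307/0.05559 = 0.07749 M.
Ka(C2H5NH3+) = Kw/Kb = 1.0e-14 / 6.4 x 10^-4 = 1.56e-11.
[H^+] = sqrt(Ka x [C2H5NH3+]) = sqrt(1.56e-11 x 0.07749) = 1.10e-6 M.
pH = -log(1.10e-6) = 5.96.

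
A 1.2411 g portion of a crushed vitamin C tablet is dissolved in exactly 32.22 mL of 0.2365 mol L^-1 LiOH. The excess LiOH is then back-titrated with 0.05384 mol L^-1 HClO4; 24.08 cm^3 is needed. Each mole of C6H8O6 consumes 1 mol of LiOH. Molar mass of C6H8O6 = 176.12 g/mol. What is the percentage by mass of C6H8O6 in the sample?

89.7%

Total n(LiOH) added = 0.2365 x 0.03222 = 0.007620 mol.
n(HClO4) used = 0.05384 x 0.02408 = 0.001296 mol, which equals the excess n(LiOH).
So n(LiOH) consumed by the sample = 0.007620 - 0.001296 = 0.006324 mol.
n(C6H8O6) = 0.006324 / 1 = 0.006324 mol.
mass C6H8O6 = 0.006324 x 176.12 = 1.114 g, so %C6H8O6 = 1.114/1.2411 x 100 = 89.7%.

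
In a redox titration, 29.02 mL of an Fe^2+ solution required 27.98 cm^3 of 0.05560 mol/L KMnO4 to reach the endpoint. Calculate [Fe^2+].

0.268 M

n(KMnO4) = 0.05560 x 0.02798 = 0.001556 mol.
From the balanced equation, 1 mol KMnO4 reacts with 5 mol Fe^2+, so n(Fe^2+) = 0.001556 x 5/1 = 0.007778 mol.
[Fe^2+] = 0.007778 / 0.02902 L = 0.268 M.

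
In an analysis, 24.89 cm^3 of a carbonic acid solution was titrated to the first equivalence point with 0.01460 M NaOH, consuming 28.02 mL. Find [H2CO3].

0.0164 M

n(NaOH) = 0.01460 x 0.02802 = 0.0004091 mol.
At the first equivalence point, 1 mol OH^- react per mol H2CO3, so n(H2CO3) = 0.0004091 / 1 = 0.0004091 mol.
[H2CO3] = 0.0004091 / 0.02489 L = 0.0164 M.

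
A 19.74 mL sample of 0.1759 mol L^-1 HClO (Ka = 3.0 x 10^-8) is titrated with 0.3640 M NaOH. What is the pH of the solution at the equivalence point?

n(HClO) = 0.1759 x 0.01974 = 0.003472 mol; V(NaOH) at equivalence = 0.003472/0.3640 = 0.009539 L.
At equivalence all the acid is converted to ClO-; total volume = 0.01974 + 0.009539 = 0.02928 L, so [ClO-] = 0.003472/0.02928 = 0.1186 M.
Kb = Kw/Ka = 1.0e-14 / 3.0 x 10^-8 = 3.33e-7.
[OH^-] = sqrt(Kb x [ClO-]) = sqrt(3.33e-7 x 0.1186) = 0.000199 M.
pOH = 3.70, so pH = 14.00 - 3.70 = 10.30.

10.30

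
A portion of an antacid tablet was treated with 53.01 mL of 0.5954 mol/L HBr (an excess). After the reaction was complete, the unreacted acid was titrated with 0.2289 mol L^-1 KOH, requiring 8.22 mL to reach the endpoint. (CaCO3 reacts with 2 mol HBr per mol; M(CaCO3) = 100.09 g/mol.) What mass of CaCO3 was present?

1.49 g

Total n(HBr) added = 0.5954 x 0.05301 = 0.03156 mol.
n(KOH) used = 0.2289 x 0.008220 = 0.001882 mol, which equals the excess n(HBr).
So n(HBr) consumed by the sample = 0.03156 - 0.001882 = 0.02968 mol.
n(CaCO3) = 0.02968 / 2 = 0.01484 mol.
mass = 0.01484 mol x 100.09 g/mol = 1.49 g.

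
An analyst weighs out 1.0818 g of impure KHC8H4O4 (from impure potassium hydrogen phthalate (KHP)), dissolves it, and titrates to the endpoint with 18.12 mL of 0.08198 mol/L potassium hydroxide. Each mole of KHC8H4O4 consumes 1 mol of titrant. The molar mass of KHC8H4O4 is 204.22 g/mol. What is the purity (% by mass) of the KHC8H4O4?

n(KOH) = 0.08198 x 0.01812 = 0.001485 mol.
n(KHC8H4O4) = 0.001485 / 1 = 0.001485 mol.
mass of KHC8H4O4 = 0.001485 x 204.22 = 0.3034 g.
% purity = 0.3034 / 1.0818 x 100 = 28.0%.

28.0%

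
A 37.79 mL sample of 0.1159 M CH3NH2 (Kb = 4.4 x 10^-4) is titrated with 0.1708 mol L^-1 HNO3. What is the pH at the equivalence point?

n(CH3NH2) = 0.1159 x 0.03779 = 0.004380 mol; V(HNO3) at equivalence = 0.004380/0.1708 = 0.02564 L.
At equivalence the base is fully converted to CH3NH3+; total volume = 0.06343 L, so [CH3NH3+] = 0.004380/0.06343 = 0.06905 M.
Ka(CH3NH3+) = Kw/Kb = 1.0e-14 / 4.4 x 10^-4 = 2.27e-11.
[H^+] = sqrt(Ka x [CH3NH3+]) = sqrt(2.27e-11 x 0.06905) = 1.25e-6 M.
pH = -log(1.25e-6) = 5.90.

5.90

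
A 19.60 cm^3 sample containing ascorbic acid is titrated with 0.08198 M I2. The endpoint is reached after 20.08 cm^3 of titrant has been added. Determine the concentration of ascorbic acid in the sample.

0.0840 M

n(I2) = 0.08198 x 0.02008 = 0.001646 mol.
From the balanced equation, 1 mol I2 reacts with 1 mol ascorbic acid, so n(ascorbic acid) = 0.001646 x 1/1 = 0.001646 mol.
[ascorbic acid] = 0.001646 / 0.01960 L = 0.0840 M.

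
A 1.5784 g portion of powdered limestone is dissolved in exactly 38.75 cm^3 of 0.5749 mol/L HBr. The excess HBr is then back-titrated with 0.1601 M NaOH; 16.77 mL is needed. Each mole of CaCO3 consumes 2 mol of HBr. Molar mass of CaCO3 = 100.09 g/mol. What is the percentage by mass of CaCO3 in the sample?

Total n(HBr) added = 0.5749 x 0.03875 = 0.02228 mol.
n(NaOH) used = 0.1601 x 0.01677 = 0.002685 mol, which equals the excess n(HBr).
So n(HBr) consumed by the sample = 0.02228 - 0.002685 = 0.01959 mol.
n(CaCO3) = 0.01959 / 2 = 0.009796 mol.
mass CaCO3 = 0.009796 x 100.09 = 0.9805 g, so %CaCO3 = 0.9805/1.5784 x 100 = 62.1%.

62.1%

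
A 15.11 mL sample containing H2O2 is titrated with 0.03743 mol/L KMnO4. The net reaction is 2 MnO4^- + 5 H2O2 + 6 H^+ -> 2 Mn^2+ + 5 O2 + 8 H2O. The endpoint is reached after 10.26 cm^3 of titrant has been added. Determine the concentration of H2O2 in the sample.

n(KMnO4) = 0.03743 x 0.01026 = 0.0003840 mol.
From the balanced equation, 2 mol KMnO4 reacts with 5 mol H2O2, so n(H2O2) = 0.0003840 x 5/2 = 0.0009601 mol.
[H2O2] = 0.0009601 / 0.01511 L = 0.0635 M.

0.0635 M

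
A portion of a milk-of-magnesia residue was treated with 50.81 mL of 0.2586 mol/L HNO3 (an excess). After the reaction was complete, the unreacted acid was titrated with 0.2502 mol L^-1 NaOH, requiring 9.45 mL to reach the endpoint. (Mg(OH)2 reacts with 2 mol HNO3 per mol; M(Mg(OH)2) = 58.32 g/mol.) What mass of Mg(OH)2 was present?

Total n(HNO3) added = 0.2586 x 0.05081 = 0.01314 mol.
n(NaOH) used = 0.2502 x 0.009450 = 0.002364 mol, which equals the excess n(HNO3).
So n(HNO3) consumed by the sample = 0.01314 - 0.002364 = 0.01078 mol.
n(Mg(OH)2) = 0.01078 / 2 = 0.005388 mol.
mass = 0.005388 mol x 58.32 g/mol = 0.314 g.

0.314 g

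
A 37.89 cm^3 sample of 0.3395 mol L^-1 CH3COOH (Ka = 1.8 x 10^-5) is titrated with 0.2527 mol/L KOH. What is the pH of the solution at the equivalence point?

n(CH3COOH) = 0.3395 x 0.03789 = 0.01286 mol; V(KOH) at equivalence = 0.01286/0.2527 = 0.05090 L.
At equivalence all the acid is converted to CH3COO-; total volume = 0.03789 + 0.05090 = 0.08879 L, so [CH3COO-] = 0.01286/0.08879 = 0.1449 M.
Kb = Kw/Ka = 1.0e-14 / 1.8 x 10^-5 = 5.56e-10.
[OH^-] = sqrt(Kb x [CH3COO-]) = sqrt(5.56e-10 x 0.1449) = 8.97e-6 M.
pOH = 5.05, so pH = 14.00 - 5.05 = 8.95.

8.95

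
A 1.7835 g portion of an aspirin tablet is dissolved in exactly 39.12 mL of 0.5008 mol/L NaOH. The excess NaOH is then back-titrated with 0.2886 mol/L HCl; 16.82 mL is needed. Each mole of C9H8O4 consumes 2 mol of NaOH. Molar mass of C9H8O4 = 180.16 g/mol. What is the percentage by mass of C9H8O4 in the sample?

Total n(NaOH) added = 0.5008 x 0.03912 = 0.01959 mol.
n(HCl) used = 0.2886 x 0.01682 = 0.004854 mol, which equals the excess n(NaOH).
So n(NaOH) consumed by the sample = 0.01959 - 0.004854 = 0.01474 mol.
n(C9H8O4) = 0.01474 / 2 = 0.007369 mol.
mass C9H8O4 = 0.007369 x 180.16 = 1.328 g, so %C9H8O4 = 1.328/1.7835 x 100 = 74.4%.

74.4%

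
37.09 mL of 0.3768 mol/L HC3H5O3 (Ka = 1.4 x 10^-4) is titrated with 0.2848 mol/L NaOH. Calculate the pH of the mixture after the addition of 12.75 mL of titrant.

3.40

Initial n(HC3H5O3) = 0.3768 x 0.03709 = 0.01398 mol.
n(NaOH) added = 0.2848 x 0.01275 = 0.003631 mol, converting that many moles of HC3H5O3 to C3H5O3-.
Remaining n(HC3H5O3) = 0.01034 mol; n(C3H5O3-) = 0.003631 mol.
By Henderson-Hasselbalch, pH = pKa + log([A^-]/[HA]) = 3.85 + log(0.003631/0.01034) = 3.85 + (-0.45) = 3.40.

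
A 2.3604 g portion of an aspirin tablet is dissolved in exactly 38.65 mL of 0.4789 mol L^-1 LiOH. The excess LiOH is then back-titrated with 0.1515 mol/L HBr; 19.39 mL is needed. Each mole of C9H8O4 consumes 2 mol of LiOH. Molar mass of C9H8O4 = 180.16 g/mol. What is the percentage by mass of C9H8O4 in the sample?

Total n(LiOH) added = 0.4789 x 0.03865 = 0.01851 mol.
n(HBr) used = 0.1515 x 0.01939 = 0.002938 mol, which equals the excess n(LiOH).
So n(LiOH) consumed by the sample = 0.01851 - 0.002938 = 0.01557 mol.
n(C9H8O4) = 0.01557 / 2 = 0.007786 mol.
mass C9H8O4 = 0.007786 x 180.16 = 1.403 g, so %C9H8O4 = 1.403/2.3604 x 100 = 59.4%.

59.4%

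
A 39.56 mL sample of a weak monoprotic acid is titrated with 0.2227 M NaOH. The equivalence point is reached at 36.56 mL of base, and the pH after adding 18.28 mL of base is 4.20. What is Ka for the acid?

18.28 mL is half of the equivalence volume, so this is the half-equivalence point where [HA] = [A^-].
At half-equivalence pH = pKa, so pKa = 4.20.
Ka = 10^(-4.20) = 6.3 x 10^-5.

6.3 x 10^-5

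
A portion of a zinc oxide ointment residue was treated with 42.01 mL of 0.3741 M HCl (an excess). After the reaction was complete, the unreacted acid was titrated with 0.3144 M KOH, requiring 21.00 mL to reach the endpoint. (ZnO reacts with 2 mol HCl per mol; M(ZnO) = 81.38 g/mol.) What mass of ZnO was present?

0.371 g

Total n(HCl) added = 0.3741 x 0.04201 = 0.01572 mol.
n(KOH) used = 0.3144 x 0.02100 = 0.006602 mol, which equals the excess n(HCl).
So n(HCl) consumed by the sample = 0.01572 - 0.006602 = 0.009114 mol.
n(ZnO) = 0.009114 / 2 = 0.004557 mol.
mass = 0.004557 mol x 81.38 g/mol = 0.371 g.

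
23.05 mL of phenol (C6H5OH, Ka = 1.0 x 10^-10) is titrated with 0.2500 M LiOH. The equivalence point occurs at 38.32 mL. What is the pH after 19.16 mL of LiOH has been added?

10.00

19.16 mL is exactly half the equivalence volume (38.32/2), i.e. the half-equivalence point.
There, n(HA) = n(A^-), so pH = pKa = -log(1.0 x 10^-10) = 10.00.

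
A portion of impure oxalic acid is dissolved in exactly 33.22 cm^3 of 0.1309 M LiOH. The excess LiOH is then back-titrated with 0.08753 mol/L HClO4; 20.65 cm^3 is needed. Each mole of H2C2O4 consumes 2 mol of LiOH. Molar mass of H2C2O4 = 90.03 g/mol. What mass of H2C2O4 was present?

0.114 g

Total n(LiOH) added = 0.1309 x 0.03322 = 0.004348 mol.
n(HClO4) used = 0.08753 x 0.02065 = 0.001807 mol, which equals the excess n(LiOH).
So n(LiOH) consumed by the sample = 0.004348 - 0.001807 = 0.002541 mol.
n(H2C2O4) = 0.002541 / 2 = 0.001271 mol.
mass = 0.001271 mol x 90.03 g/mol = 0.114 g.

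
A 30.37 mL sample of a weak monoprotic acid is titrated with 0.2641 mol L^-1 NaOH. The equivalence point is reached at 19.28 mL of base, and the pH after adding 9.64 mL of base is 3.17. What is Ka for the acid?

6.8 x 10^-4

9.64 mL is half of the equivalence volume, so this is the half-equivalence point where [HA] = [A^-].
At half-equivalence pH = pKa, so pKa = 3.17.
Ka = 10^(-3.17) = 6.8 x 10^-4.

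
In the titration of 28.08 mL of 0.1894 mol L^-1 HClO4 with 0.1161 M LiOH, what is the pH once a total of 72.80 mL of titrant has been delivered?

n(acid) = 0.1894 x 0.02808 = 0.005318 mol; n(LiOH) added = 0.1161 x 0.07280 = 0.008452 mol.
Base is in excess by 0.008452 - 0.005318 = 0.003134 mol in a total volume of 0.1009 L.
[OH^-] = 0.003134/0.1009 = 0.03106 M, so pOH = 1.51 and pH = 14.00 - 1.51 = 12.49.

12.49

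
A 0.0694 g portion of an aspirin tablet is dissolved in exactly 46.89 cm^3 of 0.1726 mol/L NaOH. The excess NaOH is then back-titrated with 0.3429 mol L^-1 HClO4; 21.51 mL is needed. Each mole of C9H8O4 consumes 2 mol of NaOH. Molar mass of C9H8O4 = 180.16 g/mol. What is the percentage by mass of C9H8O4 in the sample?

93.1%

Total n(NaOH) added = 0.1726 x 0.04689 = 0.008093 mol.
n(HClO4) used = 0.3429 x 0.02151 = 0.007376 mol, which equals the excess n(NaOH).
So n(NaOH) consumed by the sample = 0.008093 - 0.007376 = 0.0007174 mol.
n(C9H8O4) = 0.0007174 / 2 = 0.0003587 mol.
mass C9H8O4 = 0.0003587 x 180.16 = 0.06463 g, so %C9H8O4 = 0.06463/0.0694 x 100 = 93.1%.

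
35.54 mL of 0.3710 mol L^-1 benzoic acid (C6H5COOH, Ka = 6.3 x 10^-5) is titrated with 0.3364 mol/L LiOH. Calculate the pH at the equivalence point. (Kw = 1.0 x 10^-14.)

n(C6H5COOH) = 0.3710 x 0.03554 = 0.01319 mol; V(LiOH) at equivalence = 0.01319/0.3364 = 0.03920 L.
At equivalence all the acid is converted to C6H5COO-; total volume = 0.03554 + 0.03920 = 0.07474 L, so [C6H5COO-] = 0.01319/0.07474 = 0.1764 M.
Kb = Kw/Ka = 1.0e-14 / 6.3 x 10^-5 = 1.59e-10.
[OH^-] = sqrt(Kb x [C6H5COO-]) = sqrt(1.59e-10 x 0.1764) = 5.29e-6 M.
pOH = 5.28, so pH = 14.00 - 5.28 = 8.72.

8.72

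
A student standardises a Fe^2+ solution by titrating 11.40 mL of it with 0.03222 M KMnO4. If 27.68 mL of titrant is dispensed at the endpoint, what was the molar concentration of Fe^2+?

0.391 M

n(KMnO4) = 0.03222 x 0.02768 = 0.0008918 mol.
From the balanced equation, 1 mol KMnO4 reacts with 5 mol Fe^2+, so n(Fe^2+) = 0.0008918 x 5/1 = 0.004459 mol.
[Fe^2+] = 0.004459 / 0.01140 L = 0.391 M.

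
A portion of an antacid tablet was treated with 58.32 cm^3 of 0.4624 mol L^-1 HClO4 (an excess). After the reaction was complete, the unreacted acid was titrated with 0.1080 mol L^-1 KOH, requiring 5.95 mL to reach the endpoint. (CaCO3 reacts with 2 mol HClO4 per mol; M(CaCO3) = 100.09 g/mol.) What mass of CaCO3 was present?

Total n(HClO4) added = 0.4624 x 0.05832 = 0.02697 mol.
n(KOH) used = 0.1080 x 0.005950 = 0.0006426 mol, which equals the excess n(HClO4).
So n(HClO4) consumed by the sample = 0.02697 - 0.0006426 = 0.02632 mol.
n(CaCO3) = 0.02632 / 2 = 0.01316 mol.
mass = 0.01316 mol x 100.09 g/mol = 1.32 g.

1.32 g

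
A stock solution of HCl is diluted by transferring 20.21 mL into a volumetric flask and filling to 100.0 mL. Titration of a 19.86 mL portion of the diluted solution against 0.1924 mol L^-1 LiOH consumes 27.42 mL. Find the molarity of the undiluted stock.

n(LiOH) = 0.1924 x 0.02742 = 0.005276 mol.
n(HCl) in the aliquot = 0.005276 mol.
[diluted HCl] = 0.005276 / 0.01986 = 0.2656 M.
Dilution factor = 100.0/20.21 = 4.948, so [stock] = 0.2656 x 4.948 = 1.31 M.

1.31 M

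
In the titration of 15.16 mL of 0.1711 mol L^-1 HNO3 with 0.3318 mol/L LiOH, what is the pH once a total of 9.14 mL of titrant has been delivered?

12.26

n(acid) = 0.1711 x 0.01516 = 0.002594 mol; n(LiOH) added = 0.3318 x 0.009140 = 0.003033 mol.
Base is in excess by 0.003033 - 0.002594 = 0.0004388 mol in a total volume of 0.02430 L.
[OH^-] = 0.0004388/0.02430 = 0.01806 M, so pOH = 1.74 and pH = 14.00 - 1.74 = 12.26.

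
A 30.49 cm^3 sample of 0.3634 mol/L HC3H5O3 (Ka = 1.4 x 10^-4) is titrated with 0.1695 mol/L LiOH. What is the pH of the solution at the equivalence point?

8.46

n(HC3H5O3) = 0.3634 x 0.03049 = 0.01108 mol; V(LiOH) at equivalence = 0.01108/0.1695 = 0.06537 L.
At equivalence all the acid is converted to C3H5O3-; total volume = 0.03049 + 0.06537 = 0.09586 L, so [C3H5O3-] = 0.01108/0.09586 = 0.1156 M.
Kb = Kw/Ka = 1.0e-14 / 1.4 x 10^-4 = 7.14e-11.
[OH^-] = sqrt(Kb x [C3H5O3-]) = sqrt(7.14e-11 x 0.1156) = 2.87e-6 M.
pOH = 5.54, so pH = 14.00 - 5.54 = 8.46.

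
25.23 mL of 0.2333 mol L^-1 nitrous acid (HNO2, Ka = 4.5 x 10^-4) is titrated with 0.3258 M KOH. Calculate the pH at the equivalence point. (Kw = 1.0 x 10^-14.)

n(HNO2) = 0.2333 x 0.02523 = 0.005886 mol; V(KOH) at equivalence = 0.005886/0.3258 = 0.01807 L.
At equivalence all the acid is converted to NO2-; total volume = 0.02523 + 0.01807 = 0.04330 L, so [NO2-] = 0.005886/0.04330 = 0.1359 M.
Kb = Kw/Ka = 1.0e-14 / 4.5 x 10^-4 = 2.22e-11.
[OH^-] = sqrt(Kb x [NO2-]) = sqrt(2.22e-11 x 0.1359) = 1.74e-6 M.
pOH = 5.76, so pH = 14.00 - 5.76 = 8.24.

8.24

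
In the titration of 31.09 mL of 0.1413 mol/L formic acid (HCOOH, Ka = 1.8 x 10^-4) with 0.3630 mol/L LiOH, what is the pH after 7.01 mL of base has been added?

3.88

Initial n(HCOOH) = 0.1413 x 0.03109 = 0.004393 mol.
n(LiOH) added = 0.3630 x 0.007010 = 0.002545 mol, converting that many moles of HCOOH to HCOO-.
Remaining n(HCOOH) = 0.001848 mol; n(HCOO-) = 0.002545 mol.
By Henderson-Hasselbalch, pH = pKa + log([A^-]/[HA]) = 3.74 + log(0.002545/0.001848) = 3.74 + (+0.14) = 3.88.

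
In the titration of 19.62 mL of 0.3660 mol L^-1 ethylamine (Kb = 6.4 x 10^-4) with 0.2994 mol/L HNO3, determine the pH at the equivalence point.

5.79

n(C2H5NH2) = 0.3660 x 0.01962 = 0.007181 mol; V(HNO3) at equivalence = 0.007181/0.2994 = 0.02398 L.
At equivalence the base is fully converted to C2H5NH3+; total volume = 0.04360 L, so [C2H5NH3+] = 0.007181/0.04360 = 0.1647 M.
Ka(C2H5NH3+) = Kw/Kb = 1.0e-14 / 6.4 x 10^-4 = 1.56e-11.
[H^+] = sqrt(Ka x [C2H5NH3+]) = sqrt(1.56e-11 x 0.1647) = 1.60e-6 M.
pH = -log(1.60e-6) = 5.79.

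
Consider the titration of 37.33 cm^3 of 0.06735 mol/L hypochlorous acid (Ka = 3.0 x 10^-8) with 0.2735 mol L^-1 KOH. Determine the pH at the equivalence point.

10.13

n(HClO) = 0.06735 x 0.03733 = 0.002514 mol; V(KOH) at equivalence = 0.002514/0.2735 = 0.009193 L.
At equivalence all the acid is converted to ClO-; total volume = 0.03733 + 0.009193 = 0.04652 L, so [ClO-] = 0.002514/0.04652 = 0.05404 M.
Kb = Kw/Ka = 1.0e-14 / 3.0 x 10^-8 = 3.33e-7.
[OH^-] = sqrt(Kb x [ClO-]) = sqrt(3.33e-7 x 0.05404) = 0.000134 M.
pOH = 3.87, so pH = 14.00 - 3.87 = 10.13.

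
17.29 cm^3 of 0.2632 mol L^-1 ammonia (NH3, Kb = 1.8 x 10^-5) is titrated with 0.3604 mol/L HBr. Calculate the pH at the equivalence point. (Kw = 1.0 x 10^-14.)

n(NH3) = 0.2632 x 0.01729 = 0.004551 mol; V(HBr) at equivalence = 0.004551/0.3604 = 0.01263 L.
At equivalence the base is fully converted to NH4+; total volume = 0.02992 L, so [NH4+] = 0.004551/0.02992 = 0.1521 M.
Ka(NH4+) = Kw/Kb = 1.0e-14 / 1.8 x 10^-5 = 5.56e-10.
[H^+] = sqrt(Ka x [NH4+]) = sqrt(5.56e-10 x 0.1521) = 9.19e-6 M.
pH = -log(9.19e-6) = 5.04.

5.04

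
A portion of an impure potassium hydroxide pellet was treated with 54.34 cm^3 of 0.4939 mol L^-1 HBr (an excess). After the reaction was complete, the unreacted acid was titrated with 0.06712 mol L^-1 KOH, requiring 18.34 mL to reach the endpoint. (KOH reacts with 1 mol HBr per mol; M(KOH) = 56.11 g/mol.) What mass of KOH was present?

1.44 g

Total n(HBr) added = 0.4939 x 0.05434 = 0.02684 mol.
n(KOH) used = 0.06712 x 0.01834 = 0.001231 mol, which equals the excess n(HBr).
So n(HBr) consumed by the sample = 0.02684 - 0.001231 = 0.02561 mol.
n(KOH) = 0.02561 / 1 = 0.02561 mol.
mass = 0.02561 mol x 56.11 g/mol = 1.44 g.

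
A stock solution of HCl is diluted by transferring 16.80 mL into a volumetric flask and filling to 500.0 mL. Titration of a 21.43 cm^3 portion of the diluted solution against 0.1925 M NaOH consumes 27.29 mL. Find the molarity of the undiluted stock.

n(NaOH) = 0.1925 x 0.02729 = 0.005253 mol.
n(HCl) in the aliquot = 0.005253 mol.
[diluted HCl] = 0.005253 / 0.02143 = 0.2451 M.
Dilution factor = 500.0/16.80 = 29.76, so [stock] = 0.2451 x 29.76 = 7.30 M.

7.30 M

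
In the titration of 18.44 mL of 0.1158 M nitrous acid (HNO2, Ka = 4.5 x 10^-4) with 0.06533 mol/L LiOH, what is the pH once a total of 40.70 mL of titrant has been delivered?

n(acid) = 0.1158 x 0.01844 = 0.002135 mol; n(LiOH) added = 0.06533 x 0.04070 = 0.002659 mol.
Base is in excess by 0.002659 - 0.002135 = 0.0005236 mol in a total volume of 0.05914 L.
[OH^-] = 0.0005236/0.05914 = 0.008853 M, so pOH = 2.05 and pH = 14.00 - 2.05 = 11.95.

11.95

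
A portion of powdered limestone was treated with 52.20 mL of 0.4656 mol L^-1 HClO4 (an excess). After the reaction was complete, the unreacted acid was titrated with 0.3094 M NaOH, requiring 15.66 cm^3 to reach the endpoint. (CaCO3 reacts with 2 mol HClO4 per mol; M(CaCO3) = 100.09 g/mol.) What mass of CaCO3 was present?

0.974 g

Total n(HClO4) added = 0.4656 x 0.05220 = 0.02430 mol.
n(NaOH) used = 0.3094 x 0.01566 = 0.004845 mol, which equals the excess n(HClO4).
So n(HClO4) consumed by the sample = 0.02430 - 0.004845 = 0.01946 mol.
n(CaCO3) = 0.01946 / 2 = 0.009730 mol.
mass = 0.009730 mol x 100.09 g/mol = 0.974 g.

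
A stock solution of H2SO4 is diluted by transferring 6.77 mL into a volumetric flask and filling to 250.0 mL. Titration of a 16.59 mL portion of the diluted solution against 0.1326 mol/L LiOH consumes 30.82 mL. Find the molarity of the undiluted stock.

n(LiOH) = 0.1326 x 0.03082 = 0.004087 mol.
n(H2SO4) in the aliquot = 0.004087 x 1/2 = 0.002043 mol.
[diluted H2SO4] = 0.002043 / 0.01659 = 0.1232 M.
Dilution factor = 250.0/6.770 = 36.93, so [stock] = 0.1232 x 36.93 = 4.55 M.

4.55 M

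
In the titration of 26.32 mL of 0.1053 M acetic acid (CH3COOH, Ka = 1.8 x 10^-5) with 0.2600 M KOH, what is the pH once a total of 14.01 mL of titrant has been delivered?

12.33

n(acid) = 0.1053 x 0.02632 = 0.002771 mol; n(KOH) added = 0.2600 x 0.01401 = 0.003643 mol.
Base is in excess by 0.003643 - 0.002771 = 0.0008711 mol in a total volume of 0.04033 L.
[OH^-] = 0.0008711/0.04033 = 0.02160 M, so pOH = 1.67 and pH = 14.00 - 1.67 = 12.33.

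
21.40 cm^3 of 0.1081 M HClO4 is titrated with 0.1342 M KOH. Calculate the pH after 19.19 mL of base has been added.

n(acid) = 0.1081 x 0.02140 = 0.002313 mol; n(KOH) added = 0.1342 x 0.01919 = 0.002575 mol.
Base is in excess by 0.002575 - 0.002313 = 0.0002620 mol in a total volume of 0.04059 L.
[OH^-] = 0.0002620/0.04059 = 0.006454 M, so pOH = 2.19 and pH = 14.00 - 2.19 = 11.81.

11.81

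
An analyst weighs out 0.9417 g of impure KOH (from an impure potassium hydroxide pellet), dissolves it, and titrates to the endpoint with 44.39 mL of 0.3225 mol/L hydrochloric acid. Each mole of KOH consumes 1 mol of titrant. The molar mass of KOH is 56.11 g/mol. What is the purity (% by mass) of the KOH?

n(HCl) = 0.3225 x 0.04439 = 0.01432 mol.
n(KOH) = 0.01432 / 1 = 0.01432 mol.
mass of KOH = 0.01432 x 56.11 = 0.8033 g.
% purity = 0.8033 / 0.9417 x 100 = 85.3%.

85.3%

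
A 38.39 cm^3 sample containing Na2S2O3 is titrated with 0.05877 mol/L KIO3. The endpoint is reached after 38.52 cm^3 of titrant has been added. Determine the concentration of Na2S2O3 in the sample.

n(KIO3) = 0.05877 x 0.03852 = 0.002264 mol.
From the balanced equation, 1 mol KIO3 reacts with 6 mol Na2S2O3, so n(Na2S2O3) = 0.002264 x 6/1 = 0.01358 mol.
[Na2S2O3] = 0.01358 / 0.03839 L = 0.354 M.

0.354 M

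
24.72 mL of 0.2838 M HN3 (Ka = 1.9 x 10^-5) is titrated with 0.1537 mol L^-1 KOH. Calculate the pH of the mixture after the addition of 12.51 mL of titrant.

Initial n(HN3) = 0.2838 x 0.02472 = 0.007016 mol.
n(KOH) added = 0.1537 x 0.01251 = 0.001923 mol, converting that many moles of HN3 to N3-.
Remaining n(HN3) = 0.005093 mol; n(N3-) = 0.001923 mol.
By Henderson-Hasselbalch, pH = pKa + log([A^-]/[HA]) = 4.72 + log(0.001923/0.005093) = 4.72 + (-0.42) = 4.30.

4.30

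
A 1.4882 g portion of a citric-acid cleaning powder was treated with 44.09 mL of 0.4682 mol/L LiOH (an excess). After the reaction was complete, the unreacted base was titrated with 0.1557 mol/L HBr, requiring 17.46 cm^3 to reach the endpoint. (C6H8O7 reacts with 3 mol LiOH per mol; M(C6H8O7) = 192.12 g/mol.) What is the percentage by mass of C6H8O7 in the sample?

Total n(LiOH) added = 0.4682 x 0.04409 = 0.02064 mol.
n(HBr) used = 0.1557 x 0.01746 = 0.002719 mol, which equals the excess n(LiOH).
So n(LiOH) consumed by the sample = 0.02064 - 0.002719 = 0.01792 mol.
n(C6H8O7) = 0.01792 / 3 = 0.005975 mol.
mass C6H8O7 = 0.005975 x 192.12 = 1.148 g, so %C6H8O7 = 1.148/1.4882 x 100 = 77.1%.

77.1%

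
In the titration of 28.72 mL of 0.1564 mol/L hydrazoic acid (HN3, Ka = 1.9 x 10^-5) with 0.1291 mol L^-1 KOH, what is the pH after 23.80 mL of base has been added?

5.06

Initial n(HN3) = 0.1564 x 0.02872 = 0.004492 mol.
n(KOH) added = 0.1291 x 0.02380 = 0.003073 mol, converting that many moles of HN3 to N3-.
Remaining n(HN3) = 0.001419 mol; n(N3-) = 0.003073 mol.
By Henderson-Hasselbalch, pH = pKa + log([A^-]/[HA]) = 4.72 + log(0.003073/0.001419) = 4.72 + (+0.34) = 5.06.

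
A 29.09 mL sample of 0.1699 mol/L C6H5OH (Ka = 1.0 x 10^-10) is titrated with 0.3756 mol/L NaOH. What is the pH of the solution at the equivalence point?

11.53

n(C6H5OH) = 0.1699 x 0.02909 = 0.004942 mol; V(NaOH) at equivalence = 0.004942/0.3756 = 0.01316 L.
At equivalence all the acid is converted to C6H5O-; total volume = 0.02909 + 0.01316 = 0.04225 L, so [C6H5O-] = 0.004942/0.04225 = 0.1170 M.
Kb = Kw/Ka = 1.0e-14 / 1.0 x 10^-10 = 0.000100.
[OH^-] = sqrt(Kb x [C6H5O-]) = sqrt(0.000100 x 0.1170) = 0.00342 M.
pOH = 2.47, so pH = 14.00 - 2.47 = 11.53.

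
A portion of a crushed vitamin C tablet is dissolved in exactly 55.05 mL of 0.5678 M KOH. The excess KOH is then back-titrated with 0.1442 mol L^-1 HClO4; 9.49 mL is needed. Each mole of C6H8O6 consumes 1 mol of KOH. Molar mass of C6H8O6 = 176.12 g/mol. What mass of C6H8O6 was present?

Total n(KOH) added = 0.5678 x 0.05505 = 0.03126 mol.
n(HClO4) used = 0.1442 x 0.009490 = 0.001368 mol, which equals the excess n(KOH).
So n(KOH) consumed by the sample = 0.03126 - 0.001368 = 0.02989 mol.
n(C6H8O6) = 0.02989 / 1 = 0.02989 mol.
mass = 0.02989 mol x 176.12 g/mol = 5.26 g.

5.26 g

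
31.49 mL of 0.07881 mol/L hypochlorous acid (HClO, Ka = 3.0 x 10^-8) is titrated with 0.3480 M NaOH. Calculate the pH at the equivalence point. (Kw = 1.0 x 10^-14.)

n(HClO) = 0.07881 x 0.03149 = 0.002482 mol; V(NaOH) at equivalence = 0.002482/0.3480 = 0.007131 L.
At equivalence all the acid is converted to ClO-; total volume = 0.03149 + 0.007131 = 0.03862 L, so [ClO-] = 0.002482/0.03862 = 0.06426 M.
Kb = Kw/Ka = 1.0e-14 / 3.0 x 10^-8 = 3.33e-7.
[OH^-] = sqrt(Kb x [ClO-]) = sqrt(3.33e-7 x 0.06426) = 0.000146 M.
pOH = 3.83, so pH = 14.00 - 3.83 = 10.17.

10.17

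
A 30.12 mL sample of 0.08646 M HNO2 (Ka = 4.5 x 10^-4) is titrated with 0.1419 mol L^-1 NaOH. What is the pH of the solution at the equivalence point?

8.04

n(HNO2) = 0.08646 x 0.03012 = 0.002604 mol; V(NaOH) at equivalence = 0.002604/0.1419 = 0.01835 L.
At equivalence all the acid is converted to NO2-; total volume = 0.03012 + 0.01835 = 0.04847 L, so [NO2-] = 0.002604/0.04847 = 0.05373 M.
Kb = Kw/Ka = 1.0e-14 / 4.5 x 10^-4 = 2.22e-11.
[OH^-] = sqrt(Kb x [NO2-]) = sqrt(2.22e-11 x 0.05373) = 1.09e-6 M.
pOH = 5.96, so pH = 14.00 - 5.96 = 8.04.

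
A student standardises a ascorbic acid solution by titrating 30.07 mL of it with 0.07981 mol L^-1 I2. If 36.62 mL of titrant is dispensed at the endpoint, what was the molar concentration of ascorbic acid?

0.0972 M

n(I2) = 0.07981 x 0.03662 = 0.002923 mol.
From the balanced equation, 1 mol I2 reacts with 1 mol ascorbic acid, so n(ascorbic acid) = 0.002923 x 1/1 = 0.002923 mol.
[ascorbic acid] = 0.002923 / 0.03007 L = 0.0972 M.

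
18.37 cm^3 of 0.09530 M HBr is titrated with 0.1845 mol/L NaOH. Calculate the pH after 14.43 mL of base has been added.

12.44

n(acid) = 0.09530 x 0.01837 = 0.001751 mol; n(NaOH) added = 0.1845 x 0.01443 = 0.002662 mol.
Base is in excess by 0.002662 - 0.001751 = 0.0009117 mol in a total volume of 0.03280 L.
[OH^-] = 0.0009117/0.03280 = 0.02779 M, so pOH = 1.56 and pH = 14.00 - 1.56 = 12.44.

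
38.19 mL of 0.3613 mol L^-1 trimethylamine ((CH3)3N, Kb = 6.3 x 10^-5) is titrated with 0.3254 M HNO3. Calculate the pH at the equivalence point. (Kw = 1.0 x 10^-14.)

5.28

n((CH3)3N) = 0.3613 x 0.03819 = 0.01380 mol; V(HNO3) at equivalence = 0.01380/0.3254 = 0.04240 L.
At equivalence the base is fully converted to (CH3)3NH+; total volume = 0.08059 L, so [(CH3)3NH+] = 0.01380/0.08059 = 0.1712 M.
Ka((CH3)3NH+) = Kw/Kb = 1.0e-14 / 6.3 x 10^-5 = 1.59e-10.
[H^+] = sqrt(Ka x [(CH3)3NH+]) = sqrt(1.59e-10 x 0.1712) = 5.21e-6 M.
pH = -log(5.21e-6) = 5.28.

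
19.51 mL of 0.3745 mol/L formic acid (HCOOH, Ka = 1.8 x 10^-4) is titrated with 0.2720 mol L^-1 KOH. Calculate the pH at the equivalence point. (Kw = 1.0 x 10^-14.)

8.47

n(HCOOH) = 0.3745 x 0.01951 = 0.007306 mol; V(KOH) at equivalence = 0.007306/0.2720 = 0.02686 L.
At equivalence all the acid is converted to HCOO-; total volume = 0.01951 + 0.02686 = 0.04637 L, so [HCOO-] = 0.007306/0.04637 = 0.1576 M.
Kb = Kw/Ka = 1.0e-14 / 1.8 x 10^-4 = 5.56e-11.
[OH^-] = sqrt(Kb x [HCOO-]) = sqrt(5.56e-11 x 0.1576) = 2.96e-6 M.
pOH = 5.53, so pH = 14.00 - 5.53 = 8.47.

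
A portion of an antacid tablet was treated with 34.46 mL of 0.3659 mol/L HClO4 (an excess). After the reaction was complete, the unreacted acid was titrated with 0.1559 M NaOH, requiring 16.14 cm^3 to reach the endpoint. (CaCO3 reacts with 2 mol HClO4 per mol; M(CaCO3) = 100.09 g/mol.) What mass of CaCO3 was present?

Total n(HClO4) added = 0.3659 x 0.03446 = 0.01261 mol.
n(NaOH) used = 0.1559 x 0.01614 = 0.002516 mol, which equals the excess n(HClO4).
So n(HClO4) consumed by the sample = 0.01261 - 0.002516 = 0.01009 mol.
n(CaCO3) = 0.01009 / 2 = 0.005046 mol.
mass = 0.005046 mol x 100.09 g/mol = 0.505 g.

0.505 g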